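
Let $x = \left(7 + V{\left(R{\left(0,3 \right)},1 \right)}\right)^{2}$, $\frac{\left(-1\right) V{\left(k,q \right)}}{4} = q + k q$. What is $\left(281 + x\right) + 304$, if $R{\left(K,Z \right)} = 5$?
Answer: $874$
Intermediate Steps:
$V{\left(k,q \right)} = - 4 q - 4 k q$ ($V{\left(k,q \right)} = - 4 \left(q + k q\right) = - 4 q - 4 k q$)
$x = 289$ ($x = \left(7 - 4 \left(1 + 5\right)\right)^{2} = \left(7 - 4 \cdot 6\right)^{2} = \left(7 - 24\right)^{2} = \left(-17\right)^{2} = 289$)
$\left(281 + x\right) + 304 = \left(281 + 289\right) + 304 = 570 + 304 = 874$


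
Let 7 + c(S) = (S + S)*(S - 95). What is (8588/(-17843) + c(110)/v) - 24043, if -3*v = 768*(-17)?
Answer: -1866983349625/77652736 ≈ -24043.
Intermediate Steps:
v = 4352 (v = -256*(-17) = -1/3*(-13056) = 4352)
c(S) = -7 + 2*S*(-95 + S) (c(S) = -7 + (S + S)*(S - 95) = -7 + (2*S)*(-95 + S) = -7 + 2*S*(-95 + S))
(8588/(-17843) + c(110)/v) - 24043 = (8588/(-17843) + (-7 - 190*110 + 2*110**2)/4352) - 24043 = (8588*(-1/17843) + (-7 - 20900 + 2*12100)*(1/4352)) - 24043 = (-8588/17843 + (-7 - 20900 + 24200)*(1/4352)) - 24043 = (-8588/17843 + 3293*(1/4352)) - 24043 = (-8588/17843 + 3293/4352) - 24043 = 21382023/77652736 - 24043 = -1866983349625/77652736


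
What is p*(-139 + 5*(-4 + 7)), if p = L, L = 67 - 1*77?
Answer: 1240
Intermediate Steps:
L = -10 (L = 67 - 77 = -10)
p = -10
p*(-139 + 5*(-4 + 7)) = -10*(-139 + 5*(-4 + 7)) = -10*(-139 + 5*3) = -10*(-139 + 15) = -10*(-124) = 1240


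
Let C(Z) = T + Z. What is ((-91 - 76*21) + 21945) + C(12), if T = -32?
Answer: 20238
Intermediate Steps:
C(Z) = -32 + Z
((-91 - 76*21) + 21945) + C(12) = ((-91 - 76*21) + 21945) + (-32 + 12) = ((-91 - 1596) + 21945) - 20 = (-1687 + 21945) - 20 = 20258 - 20 = 20238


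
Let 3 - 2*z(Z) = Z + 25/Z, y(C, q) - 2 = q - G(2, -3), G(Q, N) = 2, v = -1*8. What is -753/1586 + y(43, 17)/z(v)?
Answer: 346303/179218 ≈ 1.9323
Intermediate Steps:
v = -8
y(C, q) = q (y(C, q) = 2 + (q - 1*2) = 2 + (q - 2) = 2 + (-2 + q) = q)
z(Z) = 3/2 - 25/(2*Z) - Z/2 (z(Z) = 3/2 - (Z + 25/Z)/2 = 3/2 + (-25/(2*Z) - Z/2) = 3/2 - 25/(2*Z) - Z/2)
-753/1586 + y(43, 17)/z(v) = -753/1586 + 17/(((½)*(-25 - 1*(-8)*(-3 - 8))/(-8))) = -753*1/1586 + 17/(((½)*(-⅛)*(-25 - 1*(-8)*(-11)))) = -753/1586 + 17/(((½)*(-⅛)*(-25 - 88))) = -753/1586 + 17/(((½)*(-⅛)*(-113))) = -753/1586 + 17/(113/16) = -753/1586 + 17*(16/113) = -753/1586 + 272/113 = 346303/179218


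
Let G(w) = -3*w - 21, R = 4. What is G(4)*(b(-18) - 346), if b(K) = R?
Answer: 11286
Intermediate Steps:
b(K) = 4
G(w) = -21 - 3*w
G(4)*(b(-18) - 346) = (-21 - 3*4)*(4 - 346) = (-21 - 12)*(-342) = -33*(-342) = 11286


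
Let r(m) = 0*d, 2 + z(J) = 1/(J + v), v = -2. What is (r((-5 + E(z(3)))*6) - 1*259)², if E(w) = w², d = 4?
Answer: 67081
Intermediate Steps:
z(J) = -2 + 1/(-2 + J) (z(J) = -2 + 1/(J - 2) = -2 + 1/(-2 + J))
r(m) = 0 (r(m) = 0*4 = 0)
(r((-5 + E(z(3)))*6) - 1*259)² = (0 - 1*259)² = (0 - 259)² = (-259)² = 67081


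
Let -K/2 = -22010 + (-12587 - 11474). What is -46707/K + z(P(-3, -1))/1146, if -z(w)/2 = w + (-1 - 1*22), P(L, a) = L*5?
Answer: -861545/1955458 ≈ -0.44058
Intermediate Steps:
K = 92142 (K = -2*(-22010 + (-12587 - 11474)) = -2*(-22010 - 24061) = -2*(-46071) = 92142)
P(L, a) = 5*L
z(w) = 46 - 2*w (z(w) = -2*(w + (-1 - 1*22)) = -2*(w + (-1 - 22)) = -2*(w - 23) = -2*(-23 + w) = 46 - 2*w)
-46707/K + z(P(-3, -1))/1146 = -46707/92142 + (46 - 10*(-3))/1146 = -46707*1/92142 + (46 - 2*(-15))*(1/1146) = -15569/30714 + (46 + 30)*(1/1146) = -15569/30714 + 76*(1/1146) = -15569/30714 + 38/573 = -861545/1955458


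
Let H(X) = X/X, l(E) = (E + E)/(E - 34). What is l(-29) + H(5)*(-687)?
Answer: -43223/63 ≈ -686.08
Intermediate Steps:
l(E) = 2*E/(-34 + E) (l(E) = (2*E)/(-34 + E) = 2*E/(-34 + E))
H(X) = 1
l(-29) + H(5)*(-687) = 2*(-29)/(-34 - 29) + 1*(-687) = 2*(-29)/(-63) - 687 = 2*(-29)*(-1/63) - 687 = 58/63 - 687 = -43223/63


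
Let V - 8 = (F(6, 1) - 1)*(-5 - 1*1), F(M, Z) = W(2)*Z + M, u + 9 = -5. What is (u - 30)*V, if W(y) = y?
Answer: 1496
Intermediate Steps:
u = -14 (u = -9 - 5 = -14)
F(M, Z) = M + 2*Z (F(M, Z) = 2*Z + M = M + 2*Z)
V = -34 (V = 8 + ((6 + 2*1) - 1)*(-5 - 1*1) = 8 + ((6 + 2) - 1)*(-5 - 1) = 8 + (8 - 1)*(-6) = 8 + 7*(-6) = 8 - 42 = -34)
(u - 30)*V = (-14 - 30)*(-34) = -44*(-34) = 1496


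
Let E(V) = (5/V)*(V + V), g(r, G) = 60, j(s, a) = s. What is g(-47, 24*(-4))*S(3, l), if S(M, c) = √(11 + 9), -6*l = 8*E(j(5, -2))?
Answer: 120*√5 ≈ 268.33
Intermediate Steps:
E(V) = 10 (E(V) = (5/V)*(2*V) = 10)
l = -40/3 (l = -4*10/3 = -⅙*80 = -40/3 ≈ -13.333)
S(M, c) = 2*√5 (S(M, c) = √20 = 2*√5)
g(-47, 24*(-4))*S(3, l) = 60*(2*√5) = 120*√5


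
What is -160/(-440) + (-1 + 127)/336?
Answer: 65/88 ≈ 0.73864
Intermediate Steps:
-160/(-440) + (-1 + 127)/336 = -160*(-1/440) + 126*(1/336) = 4/11 + 3/8 = 65/88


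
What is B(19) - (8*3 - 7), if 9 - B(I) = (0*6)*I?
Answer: -8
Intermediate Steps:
B(I) = 9 (B(I) = 9 - 0*6*I = 9 - 0*I = 9 - 1*0 = 9 + 0 = 9)
B(19) - (8*3 - 7) = 9 - (8*3 - 7) = 9 - (24 - 7) = 9 - 1*17 = 9 - 17 = -8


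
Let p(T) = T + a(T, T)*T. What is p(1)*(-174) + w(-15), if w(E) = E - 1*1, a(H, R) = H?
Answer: -364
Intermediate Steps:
w(E) = -1 + E (w(E) = E - 1 = -1 + E)
p(T) = T + T² (p(T) = T + T*T = T + T²)
p(1)*(-174) + w(-15) = (1*(1 + 1))*(-174) + (-1 - 15) = (1*2)*(-174) - 16 = 2*(-174) - 16 = -348 - 16 = -364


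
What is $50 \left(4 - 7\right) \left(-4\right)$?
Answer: $600$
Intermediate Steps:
$50 \left(4 - 7\right) \left(-4\right) = 50 \left(\left(-3\right) \left(-4\right)\right) = 50 \cdot 12 = 600$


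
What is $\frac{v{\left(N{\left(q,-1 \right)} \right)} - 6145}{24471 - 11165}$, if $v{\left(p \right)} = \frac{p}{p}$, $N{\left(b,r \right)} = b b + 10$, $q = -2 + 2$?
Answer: $- \frac{3072}{6653} \approx -0.46175$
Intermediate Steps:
$q = 0$
$N{\left(b,r \right)} = 10 + b^{2}$ ($N{\left(b,r \right)} = b^{2} + 10 = 10 + b^{2}$)
$v{\left(p \right)} = 1$
$\frac{v{\left(N{\left(q,-1 \right)} \right)} - 6145}{24471 - 11165} = \frac{1 - 6145}{24471 - 11165} = - \frac{6144}{13306} = \left(-6144\right) \frac{1}{13306} = - \frac{3072}{6653}$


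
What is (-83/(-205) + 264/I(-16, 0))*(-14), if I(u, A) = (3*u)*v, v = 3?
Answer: 12299/615 ≈ 19.998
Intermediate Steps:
I(u, A) = 9*u (I(u, A) = (3*u)*3 = 9*u)
(-83/(-205) + 264/I(-16, 0))*(-14) = (-83/(-205) + 264/((9*(-16))))*(-14) = (-83*(-1/205) + 264/(-144))*(-14) = (83/205 + 264*(-1/144))*(-14) = (83/205 - 11/6)*(-14) = -1757/1230*(-14) = 12299/615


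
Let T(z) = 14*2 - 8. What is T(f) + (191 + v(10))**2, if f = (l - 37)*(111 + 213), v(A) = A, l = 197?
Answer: 40421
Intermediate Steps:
f = 51840 (f = (197 - 37)*(111 + 213) = 160*324 = 51840)
T(z) = 20 (T(z) = 28 - 8 = 20)
T(f) + (191 + v(10))**2 = 20 + (191 + 10)**2 = 20 + 201**2 = 20 + 40401 = 40421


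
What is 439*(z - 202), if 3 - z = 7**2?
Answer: -108872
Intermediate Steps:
z = -46 (z = 3 - 1*7**2 = 3 - 1*49 = 3 - 49 = -46)
439*(z - 202) = 439*(-46 - 202) = 439*(-248) = -108872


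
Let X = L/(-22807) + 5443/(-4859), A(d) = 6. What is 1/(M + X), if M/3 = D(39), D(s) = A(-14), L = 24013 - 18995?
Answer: 110819213/1846224871 ≈ 0.060025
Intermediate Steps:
L = 5018
D(s) = 6
M = 18 (M = 3*6 = 18)
X = -148520963/110819213 (X = 5018/(-22807) + 5443/(-4859) = 5018*(-1/22807) + 5443*(-1/4859) = -5018/22807 - 5443/4859 = -148520963/110819213 ≈ -1.3402)
1/(M + X) = 1/(18 - 148520963/110819213) = 1/(1846224871/110819213) = 110819213/1846224871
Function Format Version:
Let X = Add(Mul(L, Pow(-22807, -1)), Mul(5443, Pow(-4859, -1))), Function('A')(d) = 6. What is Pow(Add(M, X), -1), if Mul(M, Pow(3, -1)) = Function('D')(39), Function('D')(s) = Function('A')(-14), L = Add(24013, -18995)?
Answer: Rational(110819213, 1846224871) ≈ 0.060025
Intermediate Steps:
L = 5018
Function('D')(s) = 6
M = 18 (M = Mul(3, 6) = 18)
X = Rational(-148520963, 110819213) (X = Add(Mul(5018, Pow(-22807, -1)), Mul(5443, Pow(-4859, -1))) = Add(Mul(5018, Rational(-1, 22807)), Mul(5443, Rational(-1, 4859))) = Add(Rational(-5018, 22807), Rational(-5443, 4859)) = Rational(-148520963, 110819213) ≈ -1.3402)
Pow(Add(M, X), -1) = Pow(Add(18, Rational(-148520963, 110819213)), -1) = Pow(Rational(1846224871, 110819213), -1) = Rational(110819213, 1846224871)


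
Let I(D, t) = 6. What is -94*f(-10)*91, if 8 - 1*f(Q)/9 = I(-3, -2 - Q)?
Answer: -153972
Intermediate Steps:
f(Q) = 18 (f(Q) = 72 - 9*6 = 72 - 54 = 18)
-94*f(-10)*91 = -94*18*91 = -1692*91 = -153972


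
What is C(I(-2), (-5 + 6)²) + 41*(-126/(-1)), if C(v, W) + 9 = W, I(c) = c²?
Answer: 5158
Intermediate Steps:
C(v, W) = -9 + W
C(I(-2), (-5 + 6)²) + 41*(-126/(-1)) = (-9 + (-5 + 6)²) + 41*(-126/(-1)) = (-9 + 1²) + 41*(-126*(-1)) = (-9 + 1) + 41*126 = -8 + 5166 = 5158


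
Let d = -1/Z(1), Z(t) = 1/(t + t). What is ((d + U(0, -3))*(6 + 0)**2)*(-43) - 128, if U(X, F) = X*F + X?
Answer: 2968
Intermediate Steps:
U(X, F) = X + F*X (U(X, F) = F*X + X = X + F*X)
Z(t) = 1/(2*t)
d = -2 (d = -1/((1/2)/1) = -1/((1/2)*1) = -1/1/2 = -1*2 = -2)
((d + U(0, -3))*(6 + 0)**2)*(-43) - 128 = ((-2 + 0*(1 - 3))*(6 + 0)**2)*(-43) - 128 = ((-2 + 0*(-2))*6**2)*(-43) - 128 = ((-2 + 0)*36)*(-43) - 128 = -2*36*(-43) - 128 = -72*(-43) - 128 = 3096 - 128 = 2968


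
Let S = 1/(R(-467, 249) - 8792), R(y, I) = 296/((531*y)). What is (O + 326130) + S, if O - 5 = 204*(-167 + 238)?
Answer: 742622339467543/2180214080 ≈ 3.4062e+5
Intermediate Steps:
R(y, I) = 296/(531*y) (R(y, I) = 296*(1/(531*y)) = 296/(531*y))
S = -247977/2180214080 (S = 1/((296/531)/(-467) - 8792) = 1/((296/531)*(-1/467) - 8792) = 1/(-296/247977 - 8792) = 1/(-2180214080/247977) = -247977/2180214080 ≈ -0.00011374)
O = 14489 (O = 5 + 204*(-167 + 238) = 5 + 204*71 = 5 + 14484 = 14489)
(O + 326130) + S = (14489 + 326130) - 247977/2180214080 = 340619 - 247977/2180214080 = 742622339467543/2180214080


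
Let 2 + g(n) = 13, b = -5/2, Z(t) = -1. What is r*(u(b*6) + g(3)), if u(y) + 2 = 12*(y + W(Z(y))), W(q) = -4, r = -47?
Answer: 10293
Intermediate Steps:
b = -5/2 (b = -5*½ = -5/2 ≈ -2.5000)
g(n) = 11 (g(n) = -2 + 13 = 11)
u(y) = -50 + 12*y (u(y) = -2 + 12*(y - 4) = -2 + 12*(-4 + y) = -2 + (-48 + 12*y) = -50 + 12*y)
r*(u(b*6) + g(3)) = -47*((-50 + 12*(-5/2*6)) + 11) = -47*((-50 + 12*(-15)) + 11) = -47*((-50 - 180) + 11) = -47*(-230 + 11) = -47*(-219) = 10293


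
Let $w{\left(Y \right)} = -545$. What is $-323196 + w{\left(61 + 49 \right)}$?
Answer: $-323741$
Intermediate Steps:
$-323196 + w{\left(61 + 49 \right)} = -323196 - 545 = -323741$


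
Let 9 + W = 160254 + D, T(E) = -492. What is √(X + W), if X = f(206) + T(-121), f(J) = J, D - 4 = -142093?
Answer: √17870 ≈ 133.68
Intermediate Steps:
D = -142089 (D = 4 - 142093 = -142089)
X = -286 (X = 206 - 492 = -286)
W = 18156 (W = -9 + (160254 - 142089) = -9 + 18165 = 18156)
√(X + W) = √(-286 + 18156) = √17870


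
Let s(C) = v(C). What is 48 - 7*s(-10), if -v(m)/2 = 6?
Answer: 132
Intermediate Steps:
v(m) = -12 (v(m) = -2*6 = -12)
s(C) = -12
48 - 7*s(-10) = 48 - 7*(-12) = 48 + 84 = 132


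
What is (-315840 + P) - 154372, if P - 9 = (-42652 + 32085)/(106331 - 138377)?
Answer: -15068114771/32046 ≈ -4.7020e+5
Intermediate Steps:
P = 298981/32046 (P = 9 + (-42652 + 32085)/(106331 - 138377) = 9 - 10567/(-32046) = 9 - 10567*(-1/32046) = 9 + 10567/32046 = 298981/32046 ≈ 9.3297)
(-315840 + P) - 154372 = (-315840 + 298981/32046) - 154372 = -10121109659/32046 - 154372 = -15068114771/32046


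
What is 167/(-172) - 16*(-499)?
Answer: 1373081/172 ≈ 7983.0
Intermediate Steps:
167/(-172) - 16*(-499) = 167*(-1/172) + 7984 = -167/172 + 7984 = 1373081/172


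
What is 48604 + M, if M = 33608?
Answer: 82212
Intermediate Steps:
48604 + M = 48604 + 33608 = 82212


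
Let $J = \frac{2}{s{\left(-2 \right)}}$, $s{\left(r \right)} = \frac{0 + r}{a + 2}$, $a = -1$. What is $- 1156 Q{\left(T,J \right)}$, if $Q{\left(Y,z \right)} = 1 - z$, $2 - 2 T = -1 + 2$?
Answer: $-2312$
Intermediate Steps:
$T = \frac{1}{2}$ ($T = 1 - \frac{-1 + 2}{2} = 1 - \frac{1}{2} = \frac{1}{2} \approx 0.5$)
$s{\left(r \right)} = r$ ($s{\left(r \right)} = \frac{0 + r}{-1 + 2} = \frac{r}{1} = r 1 = r$)
$J = -1$ ($J = \frac{2}{-2} = 2 \left(- \frac{1}{2}\right) = -1$)
$- 1156 Q{\left(T,J \right)} = - 1156 \left(1 - -1\right) = - 1156 \left(1 + 1\right) = \left(-1156\right) 2 = -2312$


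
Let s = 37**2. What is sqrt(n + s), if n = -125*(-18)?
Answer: sqrt(3619) ≈ 60.158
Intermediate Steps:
s = 1369
n = 2250
sqrt(n + s) = sqrt(2250 + 1369) = sqrt(3619)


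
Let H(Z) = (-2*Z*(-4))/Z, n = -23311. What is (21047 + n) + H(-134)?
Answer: -2256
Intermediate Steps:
H(Z) = 8 (H(Z) = (8*Z)/Z = 8)
(21047 + n) + H(-134) = (21047 - 23311) + 8 = -2264 + 8 = -2256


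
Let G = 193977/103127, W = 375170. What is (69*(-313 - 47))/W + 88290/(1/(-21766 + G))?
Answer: -7434522789386066118/3869015659 ≈ -1.9216e+9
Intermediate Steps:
G = 193977/103127 (G = 193977*(1/103127) = 193977/103127 ≈ 1.8810)
(69*(-313 - 47))/W + 88290/(1/(-21766 + G)) = (69*(-313 - 47))/375170 + 88290/(1/(-21766 + 193977/103127)) = (69*(-360))*(1/375170) + 88290/(1/(-2244468305/103127)) = -24840*1/375170 + 88290/(-103127/2244468305) = -2484/37517 + 88290*(-2244468305/103127) = -2484/37517 - 198164106648450/103127 = -7434522789386066118/3869015659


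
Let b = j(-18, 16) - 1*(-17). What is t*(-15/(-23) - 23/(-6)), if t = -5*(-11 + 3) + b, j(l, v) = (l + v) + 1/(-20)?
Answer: 680281/2760 ≈ 246.48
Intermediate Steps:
j(l, v) = -1/20 + l + v (j(l, v) = (l + v) - 1/20 = -1/20 + l + v)
b = 299/20 (b = (-1/20 - 18 + 16) - 1*(-17) = -41/20 + 17 = 299/20 ≈ 14.950)
t = 1099/20 (t = -5*(-11 + 3) + 299/20 = -5*(-8) + 299/20 = 40 + 299/20 = 1099/20 ≈ 54.950)
t*(-15/(-23) - 23/(-6)) = 1099*(-15/(-23) - 23/(-6))/20 = 1099*(-15*(-1/23) - 23*(-⅙))/20 = 1099*(15/23 + 23/6)/20 = (1099/20)*(619/138) = 680281/2760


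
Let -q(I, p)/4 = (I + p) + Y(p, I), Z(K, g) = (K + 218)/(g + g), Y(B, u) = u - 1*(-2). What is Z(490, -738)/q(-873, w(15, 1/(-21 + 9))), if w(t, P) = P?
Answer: -59/858089 ≈ -6.8757e-5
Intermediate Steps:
Y(B, u) = 2 + u (Y(B, u) = u + 2 = 2 + u)
Z(K, g) = (218 + K)/(2*g) (Z(K, g) = (218 + K)/((2*g)) = (218 + K)*(1/(2*g)) = (218 + K)/(2*g))
q(I, p) = -8 - 8*I - 4*p (q(I, p) = -4*((I + p) + (2 + I)) = -4*(2 + p + 2*I) = -8 - 8*I - 4*p)
Z(490, -738)/q(-873, w(15, 1/(-21 + 9))) = ((½)*(218 + 490)/(-738))/(-8 - 8*(-873) - 4/(-21 + 9)) = ((½)*(-1/738)*708)/(-8 + 6984 - 4/(-12)) = -59/(123*(-8 + 6984 - 4*(-1/12))) = -59/(123*(-8 + 6984 + ⅓)) = -59/(123*20929/3) = -59/123*3/20929 = -59/858089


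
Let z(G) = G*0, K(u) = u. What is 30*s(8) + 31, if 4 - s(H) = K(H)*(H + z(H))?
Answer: -1769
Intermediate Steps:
z(G) = 0
s(H) = 4 - H**2 (s(H) = 4 - H*(H + 0) = 4 - H*H = 4 - H**2)
30*s(8) + 31 = 30*(4 - 1*8**2) + 31 = 30*(4 - 1*64) + 31 = 30*(4 - 64) + 31 = 30*(-60) + 31 = -1800 + 31 = -1769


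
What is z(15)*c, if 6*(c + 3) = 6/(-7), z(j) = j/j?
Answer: -22/7 ≈ -3.1429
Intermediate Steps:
z(j) = 1
c = -22/7 (c = -3 + (6/(-7))/6 = -3 + (6*(-1/7))/6 = -3 + (1/6)*(-6/7) = -3 - 1/7 = -22/7 ≈ -3.1429)
z(15)*c = 1*(-22/7) = -22/7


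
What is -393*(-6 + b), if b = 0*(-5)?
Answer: 2358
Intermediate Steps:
b = 0
-393*(-6 + b) = -393*(-6 + 0) = -393*(-6) = 2358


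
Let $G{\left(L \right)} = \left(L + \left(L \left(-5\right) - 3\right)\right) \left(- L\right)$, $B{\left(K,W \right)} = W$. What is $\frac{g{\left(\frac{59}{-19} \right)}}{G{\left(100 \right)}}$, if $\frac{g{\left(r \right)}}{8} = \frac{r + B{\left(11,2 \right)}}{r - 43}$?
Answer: $\frac{7}{1470950} \approx 4.7588 \cdot 10^{-6}$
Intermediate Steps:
$G{\left(L \right)} = - L \left(-3 - 4 L\right)$ ($G{\left(L \right)} = \left(L - \left(3 + 5 L\right)\right) \left(- L\right) = \left(-3 - 4 L\right) \left(- L\right) = - L \left(-3 - 4 L\right)$)
$g{\left(r \right)} = \frac{8 \left(2 + r\right)}{-43 + r}$ ($g{\left(r \right)} = 8 \frac{r + 2}{r - 43} = 8 \frac{2 + r}{-43 + r} = \frac{8 \left(2 + r\right)}{-43 + r}$)
$\frac{g{\left(\frac{59}{-19} \right)}}{G{\left(100 \right)}} = \frac{8 \frac{1}{-43 + \frac{59}{-19}} \left(2 + \frac{59}{-19}\right)}{100 \left(3 + 4 \cdot 100\right)} = \frac{8 \frac{1}{-43 + 59 \left(- \frac{1}{19}\right)} \left(2 + 59 \left(- \frac{1}{19}\right)\right)}{100 \left(3 + 400\right)} = \frac{8 \frac{1}{-43 - \frac{59}{19}} \left(2 - \frac{59}{19}\right)}{100 \cdot 403} = \frac{8 \frac{1}{- \frac{876}{19}} \left(- \frac{21}{19}\right)}{40300} = 8 \left(- \frac{19}{876}\right) \left(- \frac{21}{19}\right) \frac{1}{40300} = \frac{14}{73} \cdot \frac{1}{40300} = \frac{7}{1470950}$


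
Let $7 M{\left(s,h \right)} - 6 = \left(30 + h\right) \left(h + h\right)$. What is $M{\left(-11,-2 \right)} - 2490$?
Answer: $- \frac{17536}{7} \approx -2505.1$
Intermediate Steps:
$M{\left(s,h \right)} = \frac{6}{7} + \frac{2 h \left(30 + h\right)}{7}$ ($M{\left(s,h \right)} = \frac{6}{7} + \frac{\left(30 + h\right) \left(h + h\right)}{7} = \frac{6}{7} + \frac{\left(30 + h\right) 2 h}{7} = \frac{6}{7} + \frac{2 h \left(30 + h\right)}{7}$)
$M{\left(-11,-2 \right)} - 2490 = \left(\frac{6}{7} + \frac{2 \left(-2\right)^{2}}{7} + \frac{60}{7} \left(-2\right)\right) - 2490 = \left(\frac{6}{7} + \frac{2}{7} \cdot 4 - \frac{120}{7}\right) - 2490 = \left(\frac{6}{7} + \frac{8}{7} - \frac{120}{7}\right) - 2490 = - \frac{106}{7} - 2490 = - \frac{17536}{7}$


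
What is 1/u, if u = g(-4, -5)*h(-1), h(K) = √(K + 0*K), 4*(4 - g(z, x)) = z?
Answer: -I/5 ≈ -0.2*I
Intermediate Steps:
g(z, x) = 4 - z/4
h(K) = √K (h(K) = √(K + 0) = √K)
u = 5*I (u = (4 - ¼*(-4))*√(-1) = (4 + 1)*I = 5*I ≈ 5.0*I)
1/u = 1/(5*I) = -I/5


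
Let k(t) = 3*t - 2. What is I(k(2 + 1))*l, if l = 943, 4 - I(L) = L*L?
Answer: -42435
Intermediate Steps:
k(t) = -2 + 3*t
I(L) = 4 - L² (I(L) = 4 - L*L = 4 - L²)
I(k(2 + 1))*l = (4 - (-2 + 3*(2 + 1))²)*943 = (4 - (-2 + 3*3)²)*943 = (4 - (-2 + 9)²)*943 = (4 - 1*7²)*943 = (4 - 1*49)*943 = (4 - 49)*943 = -45*943 = -42435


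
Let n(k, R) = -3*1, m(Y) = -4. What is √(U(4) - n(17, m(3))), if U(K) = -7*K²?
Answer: I*√109 ≈ 10.44*I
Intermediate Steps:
n(k, R) = -3
√(U(4) - n(17, m(3))) = √(-7*4² - 1*(-3)) = √(-7*16 + 3) = √(-112 + 3) = √(-109) = I*√109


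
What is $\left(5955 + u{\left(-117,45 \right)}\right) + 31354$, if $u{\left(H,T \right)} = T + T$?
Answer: $37399$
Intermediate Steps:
$u{\left(H,T \right)} = 2 T$
$\left(5955 + u{\left(-117,45 \right)}\right) + 31354 = \left(5955 + 2 \cdot 45\right) + 31354 = \left(5955 + 90\right) + 31354 = 6045 + 31354 = 37399$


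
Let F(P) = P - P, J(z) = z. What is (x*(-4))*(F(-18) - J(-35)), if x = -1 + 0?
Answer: 140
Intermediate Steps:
x = -1
F(P) = 0
(x*(-4))*(F(-18) - J(-35)) = (-1*(-4))*(0 - 1*(-35)) = 4*(0 + 35) = 4*35 = 140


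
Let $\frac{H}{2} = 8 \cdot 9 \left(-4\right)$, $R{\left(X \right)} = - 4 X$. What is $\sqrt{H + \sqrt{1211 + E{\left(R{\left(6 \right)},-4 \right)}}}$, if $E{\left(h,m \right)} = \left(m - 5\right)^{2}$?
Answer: $\sqrt{-576 + 2 \sqrt{323}} \approx 23.239 i$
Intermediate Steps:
$E{\left(h,m \right)} = \left(-5 + m\right)^{2}$
$H = -576$ ($H = 2 \cdot 8 \cdot 9 \left(-4\right) = 2 \cdot 72 \left(-4\right) = 2 \left(-288\right) = -576$)
$\sqrt{H + \sqrt{1211 + E{\left(R{\left(6 \right)},-4 \right)}}} = \sqrt{-576 + \sqrt{1211 + \left(-5 - 4\right)^{2}}} = \sqrt{-576 + \sqrt{1211 + \left(-9\right)^{2}}} = \sqrt{-576 + \sqrt{1211 + 81}} = \sqrt{-576 + \sqrt{1292}} = \sqrt{-576 + 2 \sqrt{323}}$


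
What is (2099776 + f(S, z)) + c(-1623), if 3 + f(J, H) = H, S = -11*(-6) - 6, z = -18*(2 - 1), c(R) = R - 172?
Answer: 2097960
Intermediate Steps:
c(R) = -172 + R
z = -18 (z = -18*1 = -18)
S = 60 (S = 66 - 6 = 60)
f(J, H) = -3 + H
(2099776 + f(S, z)) + c(-1623) = (2099776 + (-3 - 18)) + (-172 - 1623) = (2099776 - 21) - 1795 = 2099755 - 1795 = 2097960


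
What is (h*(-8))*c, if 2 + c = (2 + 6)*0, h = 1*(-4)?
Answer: -64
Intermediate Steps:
h = -4
c = -2 (c = -2 + (2 + 6)*0 = -2 + 8*0 = -2 + 0 = -2)
(h*(-8))*c = -4*(-8)*(-2) = 32*(-2) = -64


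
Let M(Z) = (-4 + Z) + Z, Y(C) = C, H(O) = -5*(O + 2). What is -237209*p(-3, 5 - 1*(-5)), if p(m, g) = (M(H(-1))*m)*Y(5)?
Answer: -49813890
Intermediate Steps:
H(O) = -10 - 5*O (H(O) = -5*(2 + O) = -10 - 5*O)
M(Z) = -4 + 2*Z
p(m, g) = -70*m (p(m, g) = ((-4 + 2*(-10 - 5*(-1)))*m)*5 = ((-4 + 2*(-10 + 5))*m)*5 = ((-4 + 2*(-5))*m)*5 = ((-4 - 10)*m)*5 = -14*m*5 = -70*m)
-237209*p(-3, 5 - 1*(-5)) = -(-16604630)*(-3) = -237209*210 = -49813890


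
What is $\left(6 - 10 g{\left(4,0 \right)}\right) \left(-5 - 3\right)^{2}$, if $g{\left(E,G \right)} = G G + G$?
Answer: $384$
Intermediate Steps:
$g{\left(E,G \right)} = G + G^{2}$ ($g{\left(E,G \right)} = G^{2} + G = G + G^{2}$)
$\left(6 - 10 g{\left(4,0 \right)}\right) \left(-5 - 3\right)^{2} = \left(6 - 10 \cdot 0 \left(1 + 0\right)\right) \left(-5 - 3\right)^{2} = \left(6 - 10 \cdot 0 \cdot 1\right) \left(-8\right)^{2} = \left(6 - 0\right) 64 = \left(6 + 0\right) 64 = 6 \cdot 64 = 384$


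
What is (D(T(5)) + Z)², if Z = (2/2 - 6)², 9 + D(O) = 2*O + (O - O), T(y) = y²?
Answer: 4356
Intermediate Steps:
D(O) = -9 + 2*O (D(O) = -9 + (2*O + (O - O)) = -9 + (2*O + 0) = -9 + 2*O)
Z = 25 (Z = (2*(½) - 6)² = (1 - 6)² = (-5)² = 25)
(D(T(5)) + Z)² = ((-9 + 2*5²) + 25)² = ((-9 + 2*25) + 25)² = ((-9 + 50) + 25)² = (41 + 25)² = 66² = 4356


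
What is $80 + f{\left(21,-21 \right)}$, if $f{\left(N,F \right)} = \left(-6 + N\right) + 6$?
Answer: $101$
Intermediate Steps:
$f{\left(N,F \right)} = N$
$80 + f{\left(21,-21 \right)} = 80 + 21 = 101$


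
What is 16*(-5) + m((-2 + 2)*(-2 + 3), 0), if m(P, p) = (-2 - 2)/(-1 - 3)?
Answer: -79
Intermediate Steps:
m(P, p) = 1 (m(P, p) = -4/(-4) = -4*(-¼) = 1)
16*(-5) + m((-2 + 2)*(-2 + 3), 0) = 16*(-5) + 1 = -80 + 1 = -79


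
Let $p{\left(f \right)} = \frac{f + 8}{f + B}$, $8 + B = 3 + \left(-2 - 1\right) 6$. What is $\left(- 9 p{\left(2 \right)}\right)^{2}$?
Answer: $\frac{900}{49} \approx 18.367$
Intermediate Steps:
$B = -23$ ($B = -8 + \left(3 + \left(-2 - 1\right) 6\right) = -8 + \left(3 - 18\right) = -8 - 15 = -23$)
$p{\left(f \right)} = \frac{8 + f}{-23 + f}$ ($p{\left(f \right)} = \frac{f + 8}{f - 23} = \frac{8 + f}{-23 + f}$)
$\left(- 9 p{\left(2 \right)}\right)^{2} = \left(- 9 \frac{8 + 2}{-23 + 2}\right)^{2} = \left(- 9 \frac{1}{-21} \cdot 10\right)^{2} = \left(- 9 \left(\left(- \frac{1}{21}\right) 10\right)\right)^{2} = \left(\left(-9\right) \left(- \frac{10}{21}\right)\right)^{2} = \left(\frac{30}{7}\right)^{2} = \frac{900}{49}$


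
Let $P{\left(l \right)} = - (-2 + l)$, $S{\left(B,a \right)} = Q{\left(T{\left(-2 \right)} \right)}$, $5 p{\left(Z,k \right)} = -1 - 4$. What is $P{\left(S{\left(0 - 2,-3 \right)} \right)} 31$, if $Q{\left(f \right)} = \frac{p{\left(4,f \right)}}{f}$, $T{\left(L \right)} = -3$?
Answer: $\frac{155}{3} \approx 51.667$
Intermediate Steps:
$p{\left(Z,k \right)} = -1$ ($p{\left(Z,k \right)} = \frac{-1 - 4}{5} = \frac{1}{5} \left(-5\right) = -1$)
$Q{\left(f \right)} = - \frac{1}{f}$
$S{\left(B,a \right)} = \frac{1}{3}$ ($S{\left(B,a \right)} = - \frac{1}{-3} = \left(-1\right) \left(- \frac{1}{3}\right) = \frac{1}{3}$)
$P{\left(l \right)} = 2 - l$
$P{\left(S{\left(0 - 2,-3 \right)} \right)} 31 = \left(2 - \frac{1}{3}\right) 31 = \frac{5}{3} \cdot 31 = \frac{155}{3}$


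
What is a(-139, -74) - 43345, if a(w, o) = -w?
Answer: -43206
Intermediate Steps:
a(-139, -74) - 43345 = -1*(-139) - 43345 = 139 - 43345 = -43206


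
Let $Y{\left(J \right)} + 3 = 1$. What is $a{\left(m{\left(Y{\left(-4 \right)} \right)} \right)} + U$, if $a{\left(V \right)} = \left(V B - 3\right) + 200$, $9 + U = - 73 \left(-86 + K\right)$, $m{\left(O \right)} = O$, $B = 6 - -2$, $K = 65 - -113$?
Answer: $-6544$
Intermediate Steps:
$K = 178$ ($K = 65 + 113 = 178$)
$B = 8$ ($B = 6 + 2 = 8$)
$Y{\left(J \right)} = -2$ ($Y{\left(J \right)} = -3 + 1 = -2$)
$U = -6725$ ($U = -9 - 73 \left(-86 + 178\right) = -9 - 6716 = -6725$)
$a{\left(V \right)} = 197 + 8 V$ ($a{\left(V \right)} = \left(V 8 - 3\right) + 200 = \left(8 V - 3\right) + 200 = \left(-3 + 8 V\right) + 200 = 197 + 8 V$)
$a{\left(m{\left(Y{\left(-4 \right)} \right)} \right)} + U = \left(197 + 8 \left(-2\right)\right) - 6725 = \left(197 - 16\right) - 6725 = 181 - 6725 = -6544$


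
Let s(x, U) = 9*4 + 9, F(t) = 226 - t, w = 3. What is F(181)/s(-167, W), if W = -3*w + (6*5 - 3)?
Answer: 1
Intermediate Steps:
W = 18 (W = -3*3 + (6*5 - 3) = -9 + (30 - 3) = -9 + 27 = 18)
s(x, U) = 45 (s(x, U) = 36 + 9 = 45)
F(181)/s(-167, W) = (226 - 1*181)/45 = (226 - 181)*(1/45) = 45*(1/45) = 1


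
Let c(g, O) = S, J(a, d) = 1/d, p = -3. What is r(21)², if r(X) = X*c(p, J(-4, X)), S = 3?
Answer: 3969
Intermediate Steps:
c(g, O) = 3
r(X) = 3*X (r(X) = X*3 = 3*X)
r(21)² = (3*21)² = 63² = 3969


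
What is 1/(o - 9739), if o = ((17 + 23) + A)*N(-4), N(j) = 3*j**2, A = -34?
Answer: -1/9451 ≈ -0.00010581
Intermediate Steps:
o = 288 (o = ((17 + 23) - 34)*(3*(-4)**2) = (40 - 34)*(3*16) = 6*48 = 288)
1/(o - 9739) = 1/(288 - 9739) = 1/(-9451) = -1/9451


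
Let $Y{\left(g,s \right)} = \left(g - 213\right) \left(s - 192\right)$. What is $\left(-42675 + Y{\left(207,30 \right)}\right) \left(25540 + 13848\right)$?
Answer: $-1642597764$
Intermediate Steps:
$Y{\left(g,s \right)} = \left(-213 + g\right) \left(-192 + s\right)$
$\left(-42675 + Y{\left(207,30 \right)}\right) \left(25540 + 13848\right) = \left(-42675 + \left(40896 - 6390 - 39744 + 207 \cdot 30\right)\right) \left(25540 + 13848\right) = \left(-42675 + \left(40896 - 6390 - 39744 + 6210\right)\right) 39388 = \left(-42675 + 972\right) 39388 = \left(-41703\right) 39388 = -1642597764$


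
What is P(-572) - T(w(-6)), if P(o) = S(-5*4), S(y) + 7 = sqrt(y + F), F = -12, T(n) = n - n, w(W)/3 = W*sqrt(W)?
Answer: -7 + 4*I*sqrt(2) ≈ -7.0 + 5.6569*I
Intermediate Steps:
w(W) = 3*W**(3/2) (w(W) = 3*(W*sqrt(W)) = 3*W**(3/2))
T(n) = 0
S(y) = -7 + sqrt(-12 + y) (S(y) = -7 + sqrt(y - 12) = -7 + sqrt(-12 + y))
P(o) = -7 + 4*I*sqrt(2) (P(o) = -7 + sqrt(-12 - 5*4) = -7 + sqrt(-12 - 20) = -7 + sqrt(-32) = -7 + 4*I*sqrt(2))
P(-572) - T(w(-6)) = (-7 + 4*I*sqrt(2)) - 1*0 = (-7 + 4*I*sqrt(2)) + 0 = -7 + 4*I*sqrt(2)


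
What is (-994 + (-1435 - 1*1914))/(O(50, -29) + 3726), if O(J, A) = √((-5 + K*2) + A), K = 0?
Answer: -8091009/6941555 + 4343*I*√34/13883110 ≈ -1.1656 + 0.0018241*I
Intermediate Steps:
O(J, A) = √(-5 + A) (O(J, A) = √((-5 + 0*2) + A) = √((-5 + 0) + A) = √(-5 + A))
(-994 + (-1435 - 1*1914))/(O(50, -29) + 3726) = (-994 + (-1435 - 1*1914))/(√(-5 - 29) + 3726) = (-994 + (-1435 - 1914))/(√(-34) + 3726) = (-994 - 3349)/(I*√34 + 3726) = -4343/(3726 + I*√34)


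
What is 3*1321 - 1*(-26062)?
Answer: 30025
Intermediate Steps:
3*1321 - 1*(-26062) = 3963 + 26062 = 30025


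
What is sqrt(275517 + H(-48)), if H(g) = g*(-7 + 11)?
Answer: 5*sqrt(11013) ≈ 524.71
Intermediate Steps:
H(g) = 4*g (H(g) = g*4 = 4*g)
sqrt(275517 + H(-48)) = sqrt(275517 + 4*(-48)) = sqrt(275517 - 192) = sqrt(275325) = 5*sqrt(11013)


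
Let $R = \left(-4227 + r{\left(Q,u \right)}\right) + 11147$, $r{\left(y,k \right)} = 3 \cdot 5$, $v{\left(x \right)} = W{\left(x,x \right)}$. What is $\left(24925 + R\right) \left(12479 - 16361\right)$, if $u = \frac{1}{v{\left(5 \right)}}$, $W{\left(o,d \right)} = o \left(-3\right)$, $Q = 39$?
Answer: $-123680520$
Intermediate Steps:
$W{\left(o,d \right)} = - 3 o$
$v{\left(x \right)} = - 3 x$
$u = - \frac{1}{15}$ ($u = \frac{1}{\left(-3\right) 5} = \frac{1}{-15} = - \frac{1}{15} \approx -0.066667$)
$r{\left(y,k \right)} = 15$
$R = 6935$ ($R = \left(-4227 + 15\right) + 11147 = -4212 + 11147 = 6935$)
$\left(24925 + R\right) \left(12479 - 16361\right) = \left(24925 + 6935\right) \left(12479 - 16361\right) = 31860 \left(-3882\right) = -123680520$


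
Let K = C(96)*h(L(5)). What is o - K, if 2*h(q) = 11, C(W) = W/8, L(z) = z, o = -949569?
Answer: -949635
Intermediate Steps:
C(W) = W/8 (C(W) = W*(1/8) = W/8)
h(q) = 11/2 (h(q) = (1/2)*11 = 11/2)
K = 66 (K = ((1/8)*96)*(11/2) = 12*(11/2) = 66)
o - K = -949569 - 1*66 = -949569 - 66 = -949635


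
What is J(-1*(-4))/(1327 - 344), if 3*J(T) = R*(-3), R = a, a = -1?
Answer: 1/983 ≈ 0.0010173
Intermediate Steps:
R = -1
J(T) = 1 (J(T) = (-1*(-3))/3 = (⅓)*3 = 1)
J(-1*(-4))/(1327 - 344) = 1/(1327 - 344) = 1/983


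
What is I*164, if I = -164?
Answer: -26896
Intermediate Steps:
I*164 = -164*164 = -26896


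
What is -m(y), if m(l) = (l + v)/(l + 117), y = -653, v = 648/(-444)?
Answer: -24215/19832 ≈ -1.2210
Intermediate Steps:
v = -54/37 (v = 648*(-1/444) = -54/37 ≈ -1.4595)
m(l) = (-54/37 + l)/(117 + l) (m(l) = (l - 54/37)/(l + 117) = (-54/37 + l)/(117 + l))
-m(y) = -(-54/37 - 653)/(117 - 653) = -(-24215)/((-536)*37) = -(-1)*(-24215)/(536*37) = -1*24215/19832 = -24215/19832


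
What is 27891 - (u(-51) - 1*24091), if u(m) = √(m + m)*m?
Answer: 51982 + 51*I*√102 ≈ 51982.0 + 515.08*I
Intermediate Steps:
u(m) = √2*m^(3/2) (u(m) = √(2*m)*m = (√2*√m)*m = √2*m^(3/2))
27891 - (u(-51) - 1*24091) = 27891 - (√2*(-51)^(3/2) - 1*24091) = 27891 - (√2*(-51*I*√51) - 24091) = 27891 - (-51*I*√102 - 24091) = 27891 - (-24091 - 51*I*√102) = 27891 + (24091 + 51*I*√102) = 51982 + 51*I*√102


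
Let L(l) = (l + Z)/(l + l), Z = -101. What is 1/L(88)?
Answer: -176/13 ≈ -13.538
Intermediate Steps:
L(l) = (-101 + l)/(2*l) (L(l) = (l - 101)/(l + l) = (-101 + l)/((2*l)) = (-101 + l)*(1/(2*l)) = (-101 + l)/(2*l))
1/L(88) = 1/((1/2)*(-101 + 88)/88) = 1/((1/2)*(1/88)*(-13)) = 1/(-13/176) = -176/13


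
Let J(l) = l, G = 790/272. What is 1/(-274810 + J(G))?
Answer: -136/37373765 ≈ -3.6389e-6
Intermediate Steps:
G = 395/136 (G = 790*(1/272) = 395/136 ≈ 2.9044)
1/(-274810 + J(G)) = 1/(-274810 + 395/136) = 1/(-37373765/136) = -136/37373765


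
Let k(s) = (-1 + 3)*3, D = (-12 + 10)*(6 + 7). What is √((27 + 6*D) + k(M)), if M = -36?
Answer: I*√123 ≈ 11.091*I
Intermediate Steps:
D = -26 (D = -2*13 = -26)
k(s) = 6 (k(s) = 2*3 = 6)
√((27 + 6*D) + k(M)) = √((27 + 6*(-26)) + 6) = √((27 - 156) + 6) = √(-129 + 6) = √(-123) = I*√123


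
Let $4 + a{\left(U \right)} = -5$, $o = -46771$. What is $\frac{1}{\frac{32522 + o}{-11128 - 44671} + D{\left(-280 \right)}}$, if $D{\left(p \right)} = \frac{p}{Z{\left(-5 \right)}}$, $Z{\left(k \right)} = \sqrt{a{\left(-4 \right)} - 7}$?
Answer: $\frac{795079951}{15256492198901} - \frac{217946988070 i}{15256492198901} \approx 5.2114 \cdot 10^{-5} - 0.014286 i$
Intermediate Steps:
$a{\left(U \right)} = -9$ ($a{\left(U \right)} = -4 - 5 = -9$)
$Z{\left(k \right)} = 4 i$ ($Z{\left(k \right)} = \sqrt{-9 - 7} = \sqrt{-16} = 4 i$)
$D{\left(p \right)} = - \frac{i p}{4}$ ($D{\left(p \right)} = \frac{p}{4 i} = p \left(- \frac{i}{4}\right) = - \frac{i p}{4}$)
$\frac{1}{\frac{32522 + o}{-11128 - 44671} + D{\left(-280 \right)}} = \frac{1}{\frac{32522 - 46771}{-11128 - 44671} - \frac{1}{4} i \left(-280\right)} = \frac{1}{- \frac{14249}{-55799} + 70 i} = \frac{1}{\left(-14249\right) \left(- \frac{1}{55799}\right) + 70 i} = \frac{1}{\frac{14249}{55799} + 70 i} = \frac{3113528401 \left(\frac{14249}{55799} - 70 i\right)}{15256492198901}$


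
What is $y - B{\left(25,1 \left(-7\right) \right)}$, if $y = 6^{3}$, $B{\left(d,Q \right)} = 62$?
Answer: $154$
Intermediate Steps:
$y = 216$
$y - B{\left(25,1 \left(-7\right) \right)} = 216 - 62 = 154$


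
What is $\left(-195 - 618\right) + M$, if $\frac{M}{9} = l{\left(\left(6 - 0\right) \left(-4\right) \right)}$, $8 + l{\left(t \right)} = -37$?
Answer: $-1218$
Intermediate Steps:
$l{\left(t \right)} = -45$ ($l{\left(t \right)} = -8 - 37 = -45$)
$M = -405$ ($M = 9 \left(-45\right) = -405$)
$\left(-195 - 618\right) + M = \left(-195 - 618\right) - 405 = -813 - 405 = -1218$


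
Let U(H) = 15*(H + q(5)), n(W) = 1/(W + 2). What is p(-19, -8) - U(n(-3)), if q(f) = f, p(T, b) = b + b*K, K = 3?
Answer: -92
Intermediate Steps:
p(T, b) = 4*b (p(T, b) = b + b*3 = b + 3*b = 4*b)
n(W) = 1/(2 + W)
U(H) = 75 + 15*H (U(H) = 15*(H + 5) = 15*(5 + H) = 75 + 15*H)
p(-19, -8) - U(n(-3)) = 4*(-8) - (75 + 15/(2 - 3)) = -32 - (75 + 15/(-1)) = -32 - (75 + 15*(-1)) = -32 - (75 - 15) = -32 - 1*60 = -32 - 60 = -92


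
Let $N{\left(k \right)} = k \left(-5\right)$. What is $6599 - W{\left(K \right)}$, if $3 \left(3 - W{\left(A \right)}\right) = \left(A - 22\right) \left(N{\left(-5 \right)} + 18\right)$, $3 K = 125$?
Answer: $\frac{61901}{9} \approx 6877.9$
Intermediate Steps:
$K = \frac{125}{3}$ ($K = \frac{1}{3} \cdot 125 = \frac{125}{3} \approx 41.667$)
$N{\left(k \right)} = - 5 k$
$W{\left(A \right)} = \frac{955}{3} - \frac{43 A}{3}$ ($W{\left(A \right)} = 3 - \frac{\left(A - 22\right) \left(\left(-5\right) \left(-5\right) + 18\right)}{3} = 3 - \frac{\left(-22 + A\right) \left(25 + 18\right)}{3} = 3 - \frac{\left(-22 + A\right) 43}{3} = 3 - \frac{-946 + 43 A}{3} = 3 - \left(- \frac{946}{3} + \frac{43 A}{3}\right) = \frac{955}{3} - \frac{43 A}{3}$)
$6599 - W{\left(K \right)} = 6599 - \left(\frac{955}{3} - \frac{5375}{9}\right) = 6599 - - \frac{2510}{9} = 6599 + \frac{2510}{9} = \frac{61901}{9}$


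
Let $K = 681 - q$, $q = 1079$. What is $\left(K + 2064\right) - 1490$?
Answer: $176$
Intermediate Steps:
$K = -398$ ($K = 681 - 1079 = -398$)
$\left(K + 2064\right) - 1490 = \left(-398 + 2064\right) - 1490 = 1666 - 1490 = 176$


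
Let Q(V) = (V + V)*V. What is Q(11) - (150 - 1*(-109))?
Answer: -17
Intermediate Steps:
Q(V) = 2*V² (Q(V) = (2*V)*V = 2*V²)
Q(11) - (150 - 1*(-109)) = 2*11² - (150 - 1*(-109)) = 2*121 - (150 + 109) = 242 - 1*259 = 242 - 259 = -17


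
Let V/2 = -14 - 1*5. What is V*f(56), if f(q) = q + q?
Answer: -4256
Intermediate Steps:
f(q) = 2*q
V = -38 (V = 2*(-14 - 1*5) = 2*(-14 - 5) = 2*(-19) = -38)
V*f(56) = -76*56 = -38*112 = -4256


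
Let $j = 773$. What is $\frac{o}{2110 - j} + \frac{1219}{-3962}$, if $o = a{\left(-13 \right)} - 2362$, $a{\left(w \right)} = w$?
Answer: $- \frac{225297}{108106} \approx -2.084$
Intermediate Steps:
$o = -2375$ ($o = -13 - 2362 = -2375$)
$\frac{o}{2110 - j} + \frac{1219}{-3962} = - \frac{2375}{2110 - 773} + \frac{1219}{-3962} = - \frac{2375}{2110 - 773} + 1219 \left(- \frac{1}{3962}\right) = - \frac{2375}{1337} - \frac{1219}{3962} = - \frac{225297}{108106}$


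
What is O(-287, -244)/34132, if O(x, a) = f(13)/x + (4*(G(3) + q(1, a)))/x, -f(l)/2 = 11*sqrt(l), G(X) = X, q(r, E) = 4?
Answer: -1/349853 + 11*sqrt(13)/4897942 ≈ 5.2392e-6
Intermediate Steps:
f(l) = -22*sqrt(l)
O(x, a) = 28/x - 22*sqrt(13)/x (O(x, a) = (-22*sqrt(13))/x + (4*(3 + 4))/x = -22*sqrt(13)/x + (4*7)/x = -22*sqrt(13)/x + 28/x = 28/x - 22*sqrt(13)/x)
O(-287, -244)/34132 = (2*(14 - 11*sqrt(13))/(-287))/34132 = (2*(-1/287)*(14 - 11*sqrt(13)))*(1/34132) = (-4/41 + 22*sqrt(13)/287)*(1/34132) = -1/349853 + 11*sqrt(13)/4897942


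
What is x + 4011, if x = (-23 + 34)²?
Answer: 4132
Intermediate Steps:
x = 121 (x = 11² = 121)
x + 4011 = 121 + 4011 = 4132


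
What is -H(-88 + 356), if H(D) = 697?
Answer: -697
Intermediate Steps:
-H(-88 + 356) = -1*697 = -697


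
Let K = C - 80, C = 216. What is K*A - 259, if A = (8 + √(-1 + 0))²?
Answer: 8309 + 2176*I ≈ 8309.0 + 2176.0*I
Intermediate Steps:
A = (8 + I)² (A = (8 + √(-1))² = (8 + I)² ≈ 63.0 + 16.0*I)
K = 136 (K = 216 - 80 = 136)
K*A - 259 = 136*(8 + I)² - 259 = -259 + 136*(8 + I)²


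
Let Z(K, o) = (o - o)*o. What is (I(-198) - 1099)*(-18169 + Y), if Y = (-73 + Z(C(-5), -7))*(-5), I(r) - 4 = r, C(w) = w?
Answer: 23020572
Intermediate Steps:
I(r) = 4 + r
Z(K, o) = 0 (Z(K, o) = 0*o = 0)
Y = 365 (Y = (-73 + 0)*(-5) = -73*(-5) = 365)
(I(-198) - 1099)*(-18169 + Y) = ((4 - 198) - 1099)*(-18169 + 365) = (-194 - 1099)*(-17804) = -1293*(-17804) = 23020572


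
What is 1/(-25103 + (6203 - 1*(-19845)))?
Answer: 1/945 ≈ 0.0010582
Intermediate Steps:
1/(-25103 + (6203 - 1*(-19845))) = 1/(-25103 + (6203 + 19845)) = 1/(-25103 + 26048) = 1/945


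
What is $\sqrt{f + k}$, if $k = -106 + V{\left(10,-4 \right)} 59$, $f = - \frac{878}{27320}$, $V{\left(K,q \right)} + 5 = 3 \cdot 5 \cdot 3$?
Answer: $\frac{\sqrt{105145121415}}{6830} \approx 47.476$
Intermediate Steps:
$V{\left(K,q \right)} = 40$ ($V{\left(K,q \right)} = -5 + 3 \cdot 5 \cdot 3 = -5 + 15 \cdot 3 = -5 + 45 = 40$)
$f = - \frac{439}{13660}$ ($f = \left(-878\right) \frac{1}{27320} = - \frac{439}{13660} \approx -0.032138$)
$k = 2254$ ($k = -106 + 40 \cdot 59 = -106 + 2360 = 2254$)
$\sqrt{f + k} = \sqrt{- \frac{439}{13660} + 2254} = \sqrt{\frac{30789201}{13660}} = \frac{\sqrt{105145121415}}{6830}$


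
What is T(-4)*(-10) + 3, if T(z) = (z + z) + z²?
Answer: -77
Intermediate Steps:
T(z) = z² + 2*z (T(z) = 2*z + z² = z² + 2*z)
T(-4)*(-10) + 3 = -4*(2 - 4)*(-10) + 3 = -4*(-2)*(-10) + 3 = 8*(-10) + 3 = -80 + 3 = -77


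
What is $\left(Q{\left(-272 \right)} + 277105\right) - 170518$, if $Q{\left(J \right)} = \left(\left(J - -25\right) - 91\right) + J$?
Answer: $105977$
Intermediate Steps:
$Q{\left(J \right)} = -66 + 2 J$ ($Q{\left(J \right)} = \left(\left(J + 25\right) - 91\right) + J = \left(\left(25 + J\right) - 91\right) + J = \left(-66 + J\right) + J = -66 + 2 J$)
$\left(Q{\left(-272 \right)} + 277105\right) - 170518 = \left(\left(-66 + 2 \left(-272\right)\right) + 277105\right) - 170518 = \left(\left(-66 - 544\right) + 277105\right) - 170518 = \left(-610 + 277105\right) - 170518 = 276495 - 170518 = 105977$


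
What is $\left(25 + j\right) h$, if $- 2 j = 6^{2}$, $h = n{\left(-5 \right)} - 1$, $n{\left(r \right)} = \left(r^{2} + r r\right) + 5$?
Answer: $378$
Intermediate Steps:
$n{\left(r \right)} = 5 + 2 r^{2}$ ($n{\left(r \right)} = \left(r^{2} + r^{2}\right) + 5 = 2 r^{2} + 5 = 5 + 2 r^{2}$)
$h = 54$ ($h = \left(5 + 2 \left(-5\right)^{2}\right) - 1 = \left(5 + 2 \cdot 25\right) - 1 = \left(5 + 50\right) - 1 = 55 - 1 = 54$)
$j = -18$ ($j = - \frac{6^{2}}{2} = \left(- \frac{1}{2}\right) 36 = -18$)
$\left(25 + j\right) h = \left(25 - 18\right) 54 = 7 \cdot 54 = 378$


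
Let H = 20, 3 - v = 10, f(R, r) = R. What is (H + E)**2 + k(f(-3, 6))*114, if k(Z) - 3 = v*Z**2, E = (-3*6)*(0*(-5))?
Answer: -6440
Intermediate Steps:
v = -7 (v = 3 - 1*10 = 3 - 10 = -7)
E = 0 (E = -18*0 = 0)
k(Z) = 3 - 7*Z**2
(H + E)**2 + k(f(-3, 6))*114 = (20 + 0)**2 + (3 - 7*(-3)**2)*114 = 20**2 + (3 - 7*9)*114 = 400 + (3 - 63)*114 = 400 - 60*114 = 400 - 6840 = -6440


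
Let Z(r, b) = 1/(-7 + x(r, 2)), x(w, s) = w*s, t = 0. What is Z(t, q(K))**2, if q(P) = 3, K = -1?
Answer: 1/49 ≈ 0.020408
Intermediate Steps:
x(w, s) = s*w
Z(r, b) = 1/(-7 + 2*r)
Z(t, q(K))**2 = (1/(-7 + 2*0))**2 = (1/(-7 + 0))**2 = (1/(-7))**2 = (-1/7)**2 = 1/49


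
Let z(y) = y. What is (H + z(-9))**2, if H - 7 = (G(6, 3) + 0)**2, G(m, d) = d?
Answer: 49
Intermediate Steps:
H = 16 (H = 7 + (3 + 0)**2 = 7 + 3**2 = 7 + 9 = 16)
(H + z(-9))**2 = (16 - 9)**2 = 7**2 = 49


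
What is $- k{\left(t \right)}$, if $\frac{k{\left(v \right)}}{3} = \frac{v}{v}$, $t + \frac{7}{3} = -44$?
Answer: $-3$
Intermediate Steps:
$t = - \frac{139}{3}$ ($t = - \frac{7}{3} - 44 = - \frac{139}{3} \approx -46.333$)
$k{\left(v \right)} = 3$ ($k{\left(v \right)} = 3 \frac{v}{v} = 3 \cdot 1 = 3$)
$- k{\left(t \right)} = \left(-1\right) 3 = -3$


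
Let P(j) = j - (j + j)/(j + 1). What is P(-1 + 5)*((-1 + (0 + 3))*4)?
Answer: 96/5 ≈ 19.200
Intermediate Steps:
P(j) = j - 2*j/(1 + j)
P(-1 + 5)*((-1 + (0 + 3))*4) = ((-1 + 5)*(-1 + (-1 + 5))/(1 + (-1 + 5)))*((-1 + (0 + 3))*4) = (4*(-1 + 4)/(1 + 4))*((-1 + 3)*4) = (4*3/5)*(2*4) = (4*(1/5)*3)*8 = (12/5)*8 = 96/5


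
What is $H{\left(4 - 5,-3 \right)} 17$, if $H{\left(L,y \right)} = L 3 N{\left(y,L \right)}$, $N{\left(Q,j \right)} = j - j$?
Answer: $0$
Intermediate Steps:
$N{\left(Q,j \right)} = 0$
$H{\left(L,y \right)} = 0$ ($H{\left(L,y \right)} = L 3 \cdot 0 = 3 L 0 = 0$)
$H{\left(4 - 5,-3 \right)} 17 = 0 \cdot 17 = 0$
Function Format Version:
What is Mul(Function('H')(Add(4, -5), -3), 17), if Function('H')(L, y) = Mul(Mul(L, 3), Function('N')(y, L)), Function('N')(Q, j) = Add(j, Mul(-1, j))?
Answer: 0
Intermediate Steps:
Function('N')(Q, j) = 0
Function('H')(L, y) = 0 (Function('H')(L, y) = Mul(Mul(L, 3), 0) = Mul(Mul(3, L), 0) = 0)
Mul(Function('H')(Add(4, -5), -3), 17) = Mul(0, 17) = 0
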